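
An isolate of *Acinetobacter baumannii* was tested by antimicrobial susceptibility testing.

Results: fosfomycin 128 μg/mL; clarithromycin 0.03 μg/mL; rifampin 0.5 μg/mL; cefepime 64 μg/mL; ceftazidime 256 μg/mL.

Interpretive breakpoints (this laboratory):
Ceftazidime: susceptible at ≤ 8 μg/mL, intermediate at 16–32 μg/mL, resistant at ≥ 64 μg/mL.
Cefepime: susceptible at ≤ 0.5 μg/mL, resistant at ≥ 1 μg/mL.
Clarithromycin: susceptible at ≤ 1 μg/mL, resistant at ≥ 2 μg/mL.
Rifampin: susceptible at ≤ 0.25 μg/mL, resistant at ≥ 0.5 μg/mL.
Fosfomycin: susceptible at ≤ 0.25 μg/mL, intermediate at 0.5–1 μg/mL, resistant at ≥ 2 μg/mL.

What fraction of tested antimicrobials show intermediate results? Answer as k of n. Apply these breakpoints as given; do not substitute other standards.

Fosfomycin: 128 μg/mL is ≥ 2 μg/mL → R
Clarithromycin 0.03 μg/mL: ≤ 1 μg/mL ⇒ Susceptible
Rifampin: 0.5 μg/mL is ≥ 0.5 μg/mL ⇒ R
Cefepime (64 μg/mL) ≥ 1 μg/mL → resistant
Ceftazidime: 256 μg/mL is ≥ 64 μg/mL → Resistant
Intermediate: 0/5

0 of 5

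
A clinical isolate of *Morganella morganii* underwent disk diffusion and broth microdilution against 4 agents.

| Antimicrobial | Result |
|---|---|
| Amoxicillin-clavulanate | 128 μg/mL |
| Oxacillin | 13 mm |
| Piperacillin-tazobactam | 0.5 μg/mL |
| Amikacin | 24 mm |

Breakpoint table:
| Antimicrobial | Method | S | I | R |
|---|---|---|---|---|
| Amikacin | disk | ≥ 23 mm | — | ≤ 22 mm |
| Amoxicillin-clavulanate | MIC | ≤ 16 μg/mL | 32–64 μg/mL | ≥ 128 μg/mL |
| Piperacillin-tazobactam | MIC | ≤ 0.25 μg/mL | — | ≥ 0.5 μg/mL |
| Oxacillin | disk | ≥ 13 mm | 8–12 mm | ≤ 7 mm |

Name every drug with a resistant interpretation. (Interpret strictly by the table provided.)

Amoxicillin-clavulanate 128 μg/mL: ≥ 128 μg/mL → resistant
Oxacillin (13 mm) ≥ 13 mm — S
Piperacillin-tazobactam: 0.5 μg/mL is ≥ 0.5 μg/mL — Resistant
Amikacin (24 mm) ≥ 23 mm → S

amoxicillin-clavulanate, piperacillin-tazobactam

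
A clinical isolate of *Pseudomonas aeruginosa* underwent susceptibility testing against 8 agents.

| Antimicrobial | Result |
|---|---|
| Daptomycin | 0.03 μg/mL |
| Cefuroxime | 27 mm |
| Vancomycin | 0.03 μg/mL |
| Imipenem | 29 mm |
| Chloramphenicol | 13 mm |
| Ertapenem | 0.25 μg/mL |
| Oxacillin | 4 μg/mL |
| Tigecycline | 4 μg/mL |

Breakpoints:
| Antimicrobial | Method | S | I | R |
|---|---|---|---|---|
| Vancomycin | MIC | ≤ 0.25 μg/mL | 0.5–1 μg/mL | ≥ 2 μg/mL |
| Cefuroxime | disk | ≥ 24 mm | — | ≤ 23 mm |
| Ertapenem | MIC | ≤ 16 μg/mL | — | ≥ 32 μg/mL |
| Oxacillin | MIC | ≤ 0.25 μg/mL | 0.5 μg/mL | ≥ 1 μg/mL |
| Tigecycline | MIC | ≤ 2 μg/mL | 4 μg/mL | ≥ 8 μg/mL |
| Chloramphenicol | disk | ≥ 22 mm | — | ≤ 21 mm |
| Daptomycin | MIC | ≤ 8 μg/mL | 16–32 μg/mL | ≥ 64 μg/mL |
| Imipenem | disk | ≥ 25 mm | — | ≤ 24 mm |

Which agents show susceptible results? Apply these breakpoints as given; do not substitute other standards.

daptomycin, cefuroxime, vancomycin, imipenem, ertapenem

Daptomycin (0.03 μg/mL) ≤ 8 μg/mL — S
Cefuroxime (27 mm) ≥ 24 mm — susceptible
Vancomycin 0.03 μg/mL: ≤ 0.25 μg/mL → susceptible
Imipenem: 29 mm is ≥ 25 mm — susceptible
Chloramphenicol: 13 mm is ≤ 21 mm → R
Ertapenem (0.25 μg/mL) ≤ 16 μg/mL — S
Oxacillin: 4 μg/mL is ≥ 1 μg/mL ⇒ Resistant
Tigecycline (4 μg/mL) = 4 μg/mL ⇒ intermediate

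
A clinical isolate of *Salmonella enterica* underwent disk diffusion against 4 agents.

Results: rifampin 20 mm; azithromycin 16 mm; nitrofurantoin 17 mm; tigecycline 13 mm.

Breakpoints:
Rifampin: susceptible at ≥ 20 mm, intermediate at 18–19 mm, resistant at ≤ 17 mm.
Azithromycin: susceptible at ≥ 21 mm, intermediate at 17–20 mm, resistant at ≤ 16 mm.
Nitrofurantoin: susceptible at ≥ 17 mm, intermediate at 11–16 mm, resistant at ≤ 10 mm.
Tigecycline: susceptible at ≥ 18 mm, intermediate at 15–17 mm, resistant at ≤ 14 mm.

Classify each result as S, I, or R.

S, R, S, R

Rifampin 20 mm: ≥ 20 mm — S
Azithromycin 16 mm: ≤ 16 mm → Resistant
Nitrofurantoin: 17 mm is ≥ 17 mm ⇒ susceptible
Tigecycline: 13 mm is ≤ 14 mm ⇒ resistant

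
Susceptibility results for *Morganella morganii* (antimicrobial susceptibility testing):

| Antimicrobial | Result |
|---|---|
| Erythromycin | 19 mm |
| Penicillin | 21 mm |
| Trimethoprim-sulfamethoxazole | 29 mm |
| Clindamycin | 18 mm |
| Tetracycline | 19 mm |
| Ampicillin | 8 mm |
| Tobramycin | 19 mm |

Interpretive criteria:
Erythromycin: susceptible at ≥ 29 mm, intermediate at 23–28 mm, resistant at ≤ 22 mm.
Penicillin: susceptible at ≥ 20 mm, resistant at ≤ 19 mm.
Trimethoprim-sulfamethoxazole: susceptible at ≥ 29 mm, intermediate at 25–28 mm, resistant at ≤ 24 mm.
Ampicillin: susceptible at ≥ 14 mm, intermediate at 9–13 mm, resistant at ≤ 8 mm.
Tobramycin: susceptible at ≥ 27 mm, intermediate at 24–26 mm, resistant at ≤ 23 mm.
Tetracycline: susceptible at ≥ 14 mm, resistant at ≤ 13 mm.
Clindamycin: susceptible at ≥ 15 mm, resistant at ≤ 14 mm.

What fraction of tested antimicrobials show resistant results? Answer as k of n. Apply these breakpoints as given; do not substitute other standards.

3 of 7

Erythromycin: 19 mm is ≤ 22 mm — Resistant
Penicillin 21 mm: ≥ 20 mm — susceptible
Trimethoprim-sulfamethoxazole (29 mm) ≥ 29 mm — susceptible
Clindamycin: 18 mm is ≥ 15 mm → Susceptible
Tetracycline 19 mm: ≥ 14 mm — Susceptible
Ampicillin: 8 mm is ≤ 8 mm ⇒ R
Tobramycin: 19 mm is ≤ 23 mm — R
Resistant: 3/7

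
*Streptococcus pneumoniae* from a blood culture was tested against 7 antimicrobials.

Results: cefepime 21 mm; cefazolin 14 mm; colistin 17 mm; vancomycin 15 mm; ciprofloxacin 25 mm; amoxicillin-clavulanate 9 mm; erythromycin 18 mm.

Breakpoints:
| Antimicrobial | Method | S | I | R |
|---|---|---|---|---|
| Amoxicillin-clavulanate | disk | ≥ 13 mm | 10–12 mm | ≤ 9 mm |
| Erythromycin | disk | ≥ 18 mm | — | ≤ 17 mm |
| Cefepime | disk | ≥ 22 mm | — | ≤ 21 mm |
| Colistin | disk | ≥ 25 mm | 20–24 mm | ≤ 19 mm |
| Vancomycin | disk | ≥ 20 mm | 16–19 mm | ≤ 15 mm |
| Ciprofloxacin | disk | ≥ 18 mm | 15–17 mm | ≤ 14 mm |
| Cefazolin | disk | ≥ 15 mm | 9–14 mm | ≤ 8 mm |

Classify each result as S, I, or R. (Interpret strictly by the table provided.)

R, I, R, R, S, R, S

Cefepime: 21 mm is ≤ 21 mm → Resistant
Cefazolin (14 mm) in 9–14 mm ⇒ Intermediate
Colistin: 17 mm is ≤ 19 mm → resistant
Vancomycin: 15 mm is ≤ 15 mm — R
Ciprofloxacin 25 mm: ≥ 18 mm ⇒ S
Amoxicillin-clavulanate: 9 mm is ≤ 9 mm ⇒ R
Erythromycin (18 mm) ≥ 18 mm ⇒ Susceptible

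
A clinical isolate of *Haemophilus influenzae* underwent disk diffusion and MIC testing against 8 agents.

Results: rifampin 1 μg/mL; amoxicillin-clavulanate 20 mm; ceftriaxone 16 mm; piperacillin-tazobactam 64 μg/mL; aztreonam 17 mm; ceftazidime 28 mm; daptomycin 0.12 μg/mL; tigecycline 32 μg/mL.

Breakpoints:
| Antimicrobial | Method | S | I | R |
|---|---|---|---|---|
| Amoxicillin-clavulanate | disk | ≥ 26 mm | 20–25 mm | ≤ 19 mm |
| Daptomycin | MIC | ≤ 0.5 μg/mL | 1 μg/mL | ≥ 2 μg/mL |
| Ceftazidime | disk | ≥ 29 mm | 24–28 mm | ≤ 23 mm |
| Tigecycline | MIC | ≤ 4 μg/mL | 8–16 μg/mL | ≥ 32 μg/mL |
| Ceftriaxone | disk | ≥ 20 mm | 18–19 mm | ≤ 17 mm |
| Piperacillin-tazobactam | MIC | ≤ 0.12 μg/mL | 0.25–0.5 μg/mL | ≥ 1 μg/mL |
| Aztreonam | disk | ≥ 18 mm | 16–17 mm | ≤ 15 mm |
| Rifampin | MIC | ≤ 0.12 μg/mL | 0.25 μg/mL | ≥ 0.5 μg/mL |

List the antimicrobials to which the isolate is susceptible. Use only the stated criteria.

daptomycin

Rifampin: 1 μg/mL is ≥ 0.5 μg/mL → R
Amoxicillin-clavulanate (20 mm) in 20–25 mm ⇒ Intermediate
Ceftriaxone: 16 mm is ≤ 17 mm — R
Piperacillin-tazobactam 64 μg/mL: ≥ 1 μg/mL — resistant
Aztreonam (17 mm) in 16–17 mm — Intermediate
Ceftazidime 28 mm: in 24–28 mm ⇒ Intermediate
Daptomycin (0.12 μg/mL) ≤ 0.5 μg/mL — Susceptible
Tigecycline (32 μg/mL) ≥ 32 μg/mL ⇒ resistant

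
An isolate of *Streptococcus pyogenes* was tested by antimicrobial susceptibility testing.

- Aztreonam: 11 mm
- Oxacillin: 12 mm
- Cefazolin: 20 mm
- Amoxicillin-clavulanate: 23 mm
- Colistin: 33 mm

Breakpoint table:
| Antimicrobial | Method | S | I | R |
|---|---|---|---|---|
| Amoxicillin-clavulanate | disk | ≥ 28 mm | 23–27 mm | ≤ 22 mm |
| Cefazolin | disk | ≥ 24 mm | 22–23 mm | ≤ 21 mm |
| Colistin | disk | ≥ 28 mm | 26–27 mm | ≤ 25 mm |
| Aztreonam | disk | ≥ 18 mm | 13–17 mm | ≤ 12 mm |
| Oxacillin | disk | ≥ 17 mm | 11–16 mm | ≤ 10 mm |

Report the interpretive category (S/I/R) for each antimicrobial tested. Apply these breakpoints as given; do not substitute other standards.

R, I, R, I, S

Aztreonam: 11 mm is ≤ 12 mm ⇒ Resistant
Oxacillin: 12 mm is in 11–16 mm → Intermediate
Cefazolin (20 mm) ≤ 21 mm ⇒ R
Amoxicillin-clavulanate 23 mm: in 23–27 mm → Intermediate
Colistin: 33 mm is ≥ 28 mm — S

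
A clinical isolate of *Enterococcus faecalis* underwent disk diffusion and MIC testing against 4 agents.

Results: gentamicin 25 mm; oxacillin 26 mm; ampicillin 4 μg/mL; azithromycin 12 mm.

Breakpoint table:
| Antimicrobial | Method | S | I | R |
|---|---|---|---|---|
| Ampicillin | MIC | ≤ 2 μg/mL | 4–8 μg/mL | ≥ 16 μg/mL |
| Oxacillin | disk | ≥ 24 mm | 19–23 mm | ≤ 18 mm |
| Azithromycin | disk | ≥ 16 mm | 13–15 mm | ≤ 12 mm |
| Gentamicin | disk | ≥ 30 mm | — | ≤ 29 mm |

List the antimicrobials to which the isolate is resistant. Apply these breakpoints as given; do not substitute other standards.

gentamicin, azithromycin

Gentamicin 25 mm: ≤ 29 mm — resistant
Oxacillin: 26 mm is ≥ 24 mm — susceptible
Ampicillin: 4 μg/mL is in 4–8 μg/mL → intermediate
Azithromycin 12 mm: ≤ 12 mm → R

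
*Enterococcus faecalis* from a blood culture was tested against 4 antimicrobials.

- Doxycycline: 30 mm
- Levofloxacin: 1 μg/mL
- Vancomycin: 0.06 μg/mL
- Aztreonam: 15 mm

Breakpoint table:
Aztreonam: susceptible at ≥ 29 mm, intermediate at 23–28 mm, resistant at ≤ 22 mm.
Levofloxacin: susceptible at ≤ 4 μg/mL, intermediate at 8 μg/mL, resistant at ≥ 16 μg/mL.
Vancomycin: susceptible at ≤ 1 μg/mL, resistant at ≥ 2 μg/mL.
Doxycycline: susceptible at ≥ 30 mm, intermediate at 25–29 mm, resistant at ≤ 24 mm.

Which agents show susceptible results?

doxycycline, levofloxacin, vancomycin

Doxycycline: 30 mm is ≥ 30 mm → Susceptible
Levofloxacin: 1 μg/mL is ≤ 4 μg/mL → susceptible
Vancomycin (0.06 μg/mL) ≤ 1 μg/mL — susceptible
Aztreonam (15 mm) ≤ 22 mm ⇒ Resistant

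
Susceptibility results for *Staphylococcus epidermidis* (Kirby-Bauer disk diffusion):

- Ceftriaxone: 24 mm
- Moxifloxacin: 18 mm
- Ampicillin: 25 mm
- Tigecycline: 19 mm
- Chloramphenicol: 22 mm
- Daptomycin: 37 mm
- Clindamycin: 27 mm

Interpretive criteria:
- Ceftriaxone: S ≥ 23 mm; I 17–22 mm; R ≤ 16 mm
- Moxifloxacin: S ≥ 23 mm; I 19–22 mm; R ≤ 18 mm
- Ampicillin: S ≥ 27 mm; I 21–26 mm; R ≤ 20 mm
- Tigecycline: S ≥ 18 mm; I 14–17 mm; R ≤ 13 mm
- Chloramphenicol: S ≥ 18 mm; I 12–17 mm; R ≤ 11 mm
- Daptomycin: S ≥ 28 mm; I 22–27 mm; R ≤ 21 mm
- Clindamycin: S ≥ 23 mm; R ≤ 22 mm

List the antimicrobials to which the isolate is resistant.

Ceftriaxone 24 mm: ≥ 23 mm — Susceptible
Moxifloxacin 18 mm: ≤ 18 mm → Resistant
Ampicillin 25 mm: in 21–26 mm → intermediate
Tigecycline (19 mm) ≥ 18 mm ⇒ susceptible
Chloramphenicol (22 mm) ≥ 18 mm ⇒ Susceptible
Daptomycin (37 mm) ≥ 28 mm — Susceptible
Clindamycin 27 mm: ≥ 23 mm → S

moxifloxacin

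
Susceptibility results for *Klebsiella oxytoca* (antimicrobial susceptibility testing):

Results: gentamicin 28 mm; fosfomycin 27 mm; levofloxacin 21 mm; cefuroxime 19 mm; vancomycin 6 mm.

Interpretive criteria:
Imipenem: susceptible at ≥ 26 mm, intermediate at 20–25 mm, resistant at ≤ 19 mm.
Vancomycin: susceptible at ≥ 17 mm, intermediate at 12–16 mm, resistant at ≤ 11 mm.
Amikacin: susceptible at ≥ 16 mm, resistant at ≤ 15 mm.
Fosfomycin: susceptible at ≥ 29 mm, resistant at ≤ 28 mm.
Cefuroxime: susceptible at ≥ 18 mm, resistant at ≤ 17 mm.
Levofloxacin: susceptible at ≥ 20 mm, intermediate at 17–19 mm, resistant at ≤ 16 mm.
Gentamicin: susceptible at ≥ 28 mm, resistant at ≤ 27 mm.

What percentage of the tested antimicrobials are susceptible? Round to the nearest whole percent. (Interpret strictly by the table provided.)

Gentamicin 28 mm: ≥ 28 mm — Susceptible
Fosfomycin (27 mm) ≤ 28 mm ⇒ resistant
Levofloxacin (21 mm) ≥ 20 mm → susceptible
Cefuroxime 19 mm: ≥ 18 mm ⇒ S
Vancomycin (6 mm) ≤ 11 mm → R
Susceptible: 3/5

60%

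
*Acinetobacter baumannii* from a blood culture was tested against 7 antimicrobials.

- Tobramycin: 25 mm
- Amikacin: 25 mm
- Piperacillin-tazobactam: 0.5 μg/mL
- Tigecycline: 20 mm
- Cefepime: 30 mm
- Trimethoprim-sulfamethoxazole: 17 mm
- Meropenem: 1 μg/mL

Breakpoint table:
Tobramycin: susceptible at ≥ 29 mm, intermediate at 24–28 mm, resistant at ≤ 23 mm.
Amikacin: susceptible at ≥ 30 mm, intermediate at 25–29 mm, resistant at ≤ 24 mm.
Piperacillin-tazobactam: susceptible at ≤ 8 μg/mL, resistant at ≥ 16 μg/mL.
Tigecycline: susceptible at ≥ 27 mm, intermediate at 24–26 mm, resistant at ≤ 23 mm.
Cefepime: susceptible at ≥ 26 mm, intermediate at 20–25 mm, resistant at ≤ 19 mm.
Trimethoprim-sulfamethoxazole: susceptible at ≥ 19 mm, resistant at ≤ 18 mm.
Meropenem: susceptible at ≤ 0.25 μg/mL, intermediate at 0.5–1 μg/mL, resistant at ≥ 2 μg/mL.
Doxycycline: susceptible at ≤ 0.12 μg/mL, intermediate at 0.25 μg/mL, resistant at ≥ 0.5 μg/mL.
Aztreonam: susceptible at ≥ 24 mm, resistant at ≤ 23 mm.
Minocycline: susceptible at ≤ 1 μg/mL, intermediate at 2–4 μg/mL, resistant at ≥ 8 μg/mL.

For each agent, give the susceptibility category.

Tobramycin (25 mm) in 24–28 mm ⇒ I
Amikacin (25 mm) in 25–29 mm → Intermediate
Piperacillin-tazobactam 0.5 μg/mL: ≤ 8 μg/mL — S
Tigecycline 20 mm: ≤ 23 mm — Resistant
Cefepime (30 mm) ≥ 26 mm → susceptible
Trimethoprim-sulfamethoxazole: 17 mm is ≤ 18 mm ⇒ Resistant
Meropenem (1 μg/mL) in 0.5–1 μg/mL → intermediate

I, I, S, R, S, R, I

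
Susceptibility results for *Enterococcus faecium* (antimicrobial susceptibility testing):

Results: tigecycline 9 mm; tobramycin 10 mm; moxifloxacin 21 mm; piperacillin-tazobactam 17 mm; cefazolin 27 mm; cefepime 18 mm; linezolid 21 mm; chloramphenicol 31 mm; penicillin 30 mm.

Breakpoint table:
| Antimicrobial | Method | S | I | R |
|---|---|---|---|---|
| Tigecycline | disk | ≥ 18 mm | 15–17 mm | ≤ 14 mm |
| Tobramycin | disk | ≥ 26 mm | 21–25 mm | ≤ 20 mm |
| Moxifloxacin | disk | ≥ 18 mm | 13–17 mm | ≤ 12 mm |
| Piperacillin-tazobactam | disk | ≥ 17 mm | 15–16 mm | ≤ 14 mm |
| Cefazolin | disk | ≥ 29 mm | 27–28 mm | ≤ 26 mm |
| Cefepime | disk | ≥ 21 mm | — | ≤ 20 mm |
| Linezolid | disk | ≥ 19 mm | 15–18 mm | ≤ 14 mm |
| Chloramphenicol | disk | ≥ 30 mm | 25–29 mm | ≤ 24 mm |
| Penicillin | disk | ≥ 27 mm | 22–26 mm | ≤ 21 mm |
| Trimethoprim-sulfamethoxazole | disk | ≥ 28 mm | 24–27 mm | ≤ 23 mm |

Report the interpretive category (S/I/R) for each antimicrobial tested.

Tigecycline: 9 mm is ≤ 14 mm ⇒ Resistant
Tobramycin: 10 mm is ≤ 20 mm ⇒ Resistant
Moxifloxacin (21 mm) ≥ 18 mm ⇒ Susceptible
Piperacillin-tazobactam: 17 mm is ≥ 17 mm ⇒ S
Cefazolin: 27 mm is in 27–28 mm — I
Cefepime (18 mm) ≤ 20 mm — resistant
Linezolid: 21 mm is ≥ 19 mm ⇒ Susceptible
Chloramphenicol 31 mm: ≥ 30 mm ⇒ S
Penicillin (30 mm) ≥ 27 mm — susceptible

R, R, S, S, I, R, S, S, S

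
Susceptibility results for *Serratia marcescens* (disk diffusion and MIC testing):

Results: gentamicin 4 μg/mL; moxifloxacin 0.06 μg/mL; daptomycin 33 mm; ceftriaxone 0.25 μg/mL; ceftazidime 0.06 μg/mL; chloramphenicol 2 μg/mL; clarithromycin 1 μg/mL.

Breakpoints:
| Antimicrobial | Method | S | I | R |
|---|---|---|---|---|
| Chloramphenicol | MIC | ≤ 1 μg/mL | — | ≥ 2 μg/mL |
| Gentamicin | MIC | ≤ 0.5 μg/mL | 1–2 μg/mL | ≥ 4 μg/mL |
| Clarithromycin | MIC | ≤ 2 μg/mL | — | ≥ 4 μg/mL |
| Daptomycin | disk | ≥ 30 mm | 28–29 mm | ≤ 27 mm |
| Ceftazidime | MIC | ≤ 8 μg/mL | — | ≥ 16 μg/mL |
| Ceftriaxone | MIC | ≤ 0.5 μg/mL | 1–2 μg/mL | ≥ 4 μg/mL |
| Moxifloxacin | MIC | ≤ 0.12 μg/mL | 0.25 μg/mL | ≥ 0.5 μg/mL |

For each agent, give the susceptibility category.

Gentamicin: 4 μg/mL is ≥ 4 μg/mL — R
Moxifloxacin (0.06 μg/mL) ≤ 0.12 μg/mL — Susceptible
Daptomycin: 33 mm is ≥ 30 mm → susceptible
Ceftriaxone (0.25 μg/mL) ≤ 0.5 μg/mL → Susceptible
Ceftazidime: 0.06 μg/mL is ≤ 8 μg/mL ⇒ Susceptible
Chloramphenicol: 2 μg/mL is ≥ 2 μg/mL → R
Clarithromycin (1 μg/mL) ≤ 2 μg/mL → S

R, S, S, S, S, R, S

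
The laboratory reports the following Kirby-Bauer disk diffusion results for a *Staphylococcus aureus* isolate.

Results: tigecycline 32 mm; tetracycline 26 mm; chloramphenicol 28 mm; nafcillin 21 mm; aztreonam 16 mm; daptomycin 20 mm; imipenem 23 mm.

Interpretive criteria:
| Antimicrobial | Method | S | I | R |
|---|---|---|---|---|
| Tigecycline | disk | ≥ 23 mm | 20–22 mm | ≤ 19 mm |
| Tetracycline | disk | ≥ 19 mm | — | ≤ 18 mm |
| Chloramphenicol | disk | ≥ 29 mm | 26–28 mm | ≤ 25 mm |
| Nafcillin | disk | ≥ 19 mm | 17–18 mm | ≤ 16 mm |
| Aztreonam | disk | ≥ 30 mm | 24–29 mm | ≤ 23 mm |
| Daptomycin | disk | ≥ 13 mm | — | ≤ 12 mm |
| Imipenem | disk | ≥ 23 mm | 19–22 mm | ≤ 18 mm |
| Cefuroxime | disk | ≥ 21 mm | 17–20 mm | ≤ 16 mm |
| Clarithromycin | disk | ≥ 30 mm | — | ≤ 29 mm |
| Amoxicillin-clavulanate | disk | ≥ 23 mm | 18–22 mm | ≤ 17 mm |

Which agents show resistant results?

Tigecycline: 32 mm is ≥ 23 mm → susceptible
Tetracycline 26 mm: ≥ 19 mm — susceptible
Chloramphenicol 28 mm: in 26–28 mm — Intermediate
Nafcillin 21 mm: ≥ 19 mm → susceptible
Aztreonam: 16 mm is ≤ 23 mm ⇒ Resistant
Daptomycin (20 mm) ≥ 13 mm → Susceptible
Imipenem 23 mm: ≥ 23 mm ⇒ susceptible

aztreonam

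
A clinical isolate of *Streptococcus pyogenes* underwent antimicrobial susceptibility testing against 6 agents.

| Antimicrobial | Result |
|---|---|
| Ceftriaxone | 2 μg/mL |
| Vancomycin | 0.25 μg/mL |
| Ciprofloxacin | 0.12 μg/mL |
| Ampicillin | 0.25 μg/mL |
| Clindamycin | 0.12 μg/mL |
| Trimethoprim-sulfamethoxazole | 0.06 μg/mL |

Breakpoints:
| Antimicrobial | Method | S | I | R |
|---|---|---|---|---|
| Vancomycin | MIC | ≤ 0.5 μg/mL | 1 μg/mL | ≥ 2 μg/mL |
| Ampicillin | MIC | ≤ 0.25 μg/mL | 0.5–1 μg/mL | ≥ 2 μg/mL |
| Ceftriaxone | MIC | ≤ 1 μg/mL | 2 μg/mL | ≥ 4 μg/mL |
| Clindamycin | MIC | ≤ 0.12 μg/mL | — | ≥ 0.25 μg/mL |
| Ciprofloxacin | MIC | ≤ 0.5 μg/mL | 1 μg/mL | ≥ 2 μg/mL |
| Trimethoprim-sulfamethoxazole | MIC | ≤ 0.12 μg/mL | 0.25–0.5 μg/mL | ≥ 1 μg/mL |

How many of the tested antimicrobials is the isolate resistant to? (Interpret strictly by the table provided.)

0

Ceftriaxone (2 μg/mL) = 2 μg/mL ⇒ Intermediate
Vancomycin (0.25 μg/mL) ≤ 0.5 μg/mL → Susceptible
Ciprofloxacin 0.12 μg/mL: ≤ 0.5 μg/mL → S
Ampicillin (0.25 μg/mL) ≤ 0.25 μg/mL ⇒ Susceptible
Clindamycin (0.12 μg/mL) ≤ 0.12 μg/mL ⇒ Susceptible
Trimethoprim-sulfamethoxazole: 0.06 μg/mL is ≤ 0.12 μg/mL → susceptible
Resistant: 0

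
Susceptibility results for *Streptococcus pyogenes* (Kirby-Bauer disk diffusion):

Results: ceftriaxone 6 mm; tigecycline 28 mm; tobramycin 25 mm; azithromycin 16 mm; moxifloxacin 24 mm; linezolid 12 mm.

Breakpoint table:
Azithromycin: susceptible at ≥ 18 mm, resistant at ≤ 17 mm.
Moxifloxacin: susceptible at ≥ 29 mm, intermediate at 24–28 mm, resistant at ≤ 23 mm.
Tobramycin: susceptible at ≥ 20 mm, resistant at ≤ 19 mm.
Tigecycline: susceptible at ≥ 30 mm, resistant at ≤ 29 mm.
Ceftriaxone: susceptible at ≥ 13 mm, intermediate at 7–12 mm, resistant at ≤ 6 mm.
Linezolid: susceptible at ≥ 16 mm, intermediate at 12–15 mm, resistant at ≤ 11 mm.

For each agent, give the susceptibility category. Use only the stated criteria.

Ceftriaxone (6 mm) ≤ 6 mm — R
Tigecycline (28 mm) ≤ 29 mm ⇒ resistant
Tobramycin (25 mm) ≥ 20 mm ⇒ susceptible
Azithromycin: 16 mm is ≤ 17 mm — Resistant
Moxifloxacin: 24 mm is in 24–28 mm — I
Linezolid (12 mm) in 12–15 mm — Intermediate

R, R, S, R, I, I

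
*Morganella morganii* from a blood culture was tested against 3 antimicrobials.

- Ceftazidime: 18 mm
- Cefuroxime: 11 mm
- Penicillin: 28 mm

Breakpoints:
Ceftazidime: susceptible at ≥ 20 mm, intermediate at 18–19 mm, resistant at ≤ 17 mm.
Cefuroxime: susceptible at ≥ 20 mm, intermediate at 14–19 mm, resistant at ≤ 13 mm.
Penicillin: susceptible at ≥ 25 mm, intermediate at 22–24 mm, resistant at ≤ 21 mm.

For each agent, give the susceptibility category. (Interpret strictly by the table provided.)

Ceftazidime: 18 mm is in 18–19 mm → Intermediate
Cefuroxime (11 mm) ≤ 13 mm → R
Penicillin 28 mm: ≥ 25 mm — Susceptible

I, R, S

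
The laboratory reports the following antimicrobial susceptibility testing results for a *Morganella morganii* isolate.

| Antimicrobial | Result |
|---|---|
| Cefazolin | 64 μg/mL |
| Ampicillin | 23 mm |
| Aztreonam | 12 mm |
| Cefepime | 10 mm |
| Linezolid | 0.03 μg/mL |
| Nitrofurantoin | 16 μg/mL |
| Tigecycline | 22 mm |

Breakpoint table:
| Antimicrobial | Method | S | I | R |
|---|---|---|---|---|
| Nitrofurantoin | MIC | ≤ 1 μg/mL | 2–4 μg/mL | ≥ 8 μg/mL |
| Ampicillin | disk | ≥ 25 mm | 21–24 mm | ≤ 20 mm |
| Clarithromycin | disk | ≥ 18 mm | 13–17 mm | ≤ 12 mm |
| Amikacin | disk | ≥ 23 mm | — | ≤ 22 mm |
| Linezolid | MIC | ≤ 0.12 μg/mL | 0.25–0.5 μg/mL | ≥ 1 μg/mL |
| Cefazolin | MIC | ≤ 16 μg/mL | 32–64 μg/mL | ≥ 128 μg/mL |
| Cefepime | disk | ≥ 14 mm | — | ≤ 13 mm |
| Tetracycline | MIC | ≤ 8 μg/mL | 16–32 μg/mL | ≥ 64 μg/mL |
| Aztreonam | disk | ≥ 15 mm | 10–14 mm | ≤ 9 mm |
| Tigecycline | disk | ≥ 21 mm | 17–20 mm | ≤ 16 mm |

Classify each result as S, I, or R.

Cefazolin (64 μg/mL) in 32–64 μg/mL → intermediate
Ampicillin: 23 mm is in 21–24 mm — I
Aztreonam: 12 mm is in 10–14 mm — I
Cefepime (10 mm) ≤ 13 mm ⇒ Resistant
Linezolid (0.03 μg/mL) ≤ 0.12 μg/mL — Susceptible
Nitrofurantoin: 16 μg/mL is ≥ 8 μg/mL — R
Tigecycline: 22 mm is ≥ 21 mm → susceptible

I, I, I, R, S, R, S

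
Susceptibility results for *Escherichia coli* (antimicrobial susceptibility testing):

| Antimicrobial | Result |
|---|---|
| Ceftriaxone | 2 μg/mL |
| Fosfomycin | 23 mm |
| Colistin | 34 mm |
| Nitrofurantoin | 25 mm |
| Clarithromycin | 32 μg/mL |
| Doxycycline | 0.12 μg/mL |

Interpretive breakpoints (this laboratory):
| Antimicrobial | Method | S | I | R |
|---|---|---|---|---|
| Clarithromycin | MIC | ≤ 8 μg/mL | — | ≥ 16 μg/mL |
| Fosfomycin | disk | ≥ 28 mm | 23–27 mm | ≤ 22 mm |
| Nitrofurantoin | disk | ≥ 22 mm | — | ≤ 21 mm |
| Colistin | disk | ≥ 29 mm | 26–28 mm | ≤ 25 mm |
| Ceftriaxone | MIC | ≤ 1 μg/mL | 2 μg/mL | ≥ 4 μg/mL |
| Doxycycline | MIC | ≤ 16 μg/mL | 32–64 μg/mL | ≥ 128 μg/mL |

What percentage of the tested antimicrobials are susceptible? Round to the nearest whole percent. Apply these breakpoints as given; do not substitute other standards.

Ceftriaxone 2 μg/mL: = 2 μg/mL ⇒ I
Fosfomycin (23 mm) in 23–27 mm — Intermediate
Colistin (34 mm) ≥ 29 mm ⇒ susceptible
Nitrofurantoin (25 mm) ≥ 22 mm ⇒ susceptible
Clarithromycin (32 μg/mL) ≥ 16 μg/mL → resistant
Doxycycline (0.12 μg/mL) ≤ 16 μg/mL — susceptible
Susceptible: 3/6

50%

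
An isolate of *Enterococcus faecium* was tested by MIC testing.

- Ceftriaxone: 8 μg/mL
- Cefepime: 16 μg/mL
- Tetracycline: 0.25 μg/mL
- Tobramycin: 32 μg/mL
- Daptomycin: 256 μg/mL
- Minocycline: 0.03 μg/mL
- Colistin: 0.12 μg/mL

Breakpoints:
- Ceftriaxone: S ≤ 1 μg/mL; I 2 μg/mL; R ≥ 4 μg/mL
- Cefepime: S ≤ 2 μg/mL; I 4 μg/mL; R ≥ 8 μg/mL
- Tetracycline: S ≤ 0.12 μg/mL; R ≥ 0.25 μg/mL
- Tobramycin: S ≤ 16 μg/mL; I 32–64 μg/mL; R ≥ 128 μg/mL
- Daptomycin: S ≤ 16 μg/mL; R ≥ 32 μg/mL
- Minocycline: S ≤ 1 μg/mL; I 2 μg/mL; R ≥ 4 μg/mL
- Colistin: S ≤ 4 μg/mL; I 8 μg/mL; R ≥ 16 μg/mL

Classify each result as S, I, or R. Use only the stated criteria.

R, R, R, I, R, S, S

Ceftriaxone (8 μg/mL) ≥ 4 μg/mL ⇒ R
Cefepime 16 μg/mL: ≥ 8 μg/mL → resistant
Tetracycline (0.25 μg/mL) ≥ 0.25 μg/mL ⇒ resistant
Tobramycin: 32 μg/mL is in 32–64 μg/mL — I
Daptomycin: 256 μg/mL is ≥ 32 μg/mL ⇒ R
Minocycline (0.03 μg/mL) ≤ 1 μg/mL — susceptible
Colistin (0.12 μg/mL) ≤ 4 μg/mL ⇒ S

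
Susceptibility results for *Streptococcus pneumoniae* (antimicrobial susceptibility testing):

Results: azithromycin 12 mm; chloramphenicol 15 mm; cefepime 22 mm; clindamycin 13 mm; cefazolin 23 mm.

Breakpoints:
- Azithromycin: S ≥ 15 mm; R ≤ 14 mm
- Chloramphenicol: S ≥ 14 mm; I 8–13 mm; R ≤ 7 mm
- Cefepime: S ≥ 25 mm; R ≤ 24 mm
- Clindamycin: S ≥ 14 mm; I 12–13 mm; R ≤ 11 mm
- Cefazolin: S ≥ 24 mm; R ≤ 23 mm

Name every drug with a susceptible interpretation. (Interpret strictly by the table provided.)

chloramphenicol

Azithromycin: 12 mm is ≤ 14 mm → resistant
Chloramphenicol 15 mm: ≥ 14 mm — Susceptible
Cefepime: 22 mm is ≤ 24 mm — resistant
Clindamycin: 13 mm is in 12–13 mm ⇒ Intermediate
Cefazolin (23 mm) ≤ 23 mm → Resistant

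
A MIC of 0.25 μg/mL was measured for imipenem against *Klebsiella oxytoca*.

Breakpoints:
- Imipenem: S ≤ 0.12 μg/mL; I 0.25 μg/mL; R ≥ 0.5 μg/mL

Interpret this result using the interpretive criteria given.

I

Imipenem: 0.25 μg/mL is = 0.25 μg/mL → I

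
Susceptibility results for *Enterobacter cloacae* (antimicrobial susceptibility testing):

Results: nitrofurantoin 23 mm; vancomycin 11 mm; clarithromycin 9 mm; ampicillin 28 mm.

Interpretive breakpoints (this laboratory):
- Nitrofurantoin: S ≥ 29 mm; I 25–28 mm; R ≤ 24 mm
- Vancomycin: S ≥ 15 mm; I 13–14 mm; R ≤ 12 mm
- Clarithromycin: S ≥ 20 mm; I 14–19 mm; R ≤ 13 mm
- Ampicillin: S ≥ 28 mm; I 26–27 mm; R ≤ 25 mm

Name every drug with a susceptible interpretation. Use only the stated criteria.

ampicillin

Nitrofurantoin 23 mm: ≤ 24 mm ⇒ resistant
Vancomycin (11 mm) ≤ 12 mm — resistant
Clarithromycin (9 mm) ≤ 13 mm → resistant
Ampicillin: 28 mm is ≥ 28 mm ⇒ S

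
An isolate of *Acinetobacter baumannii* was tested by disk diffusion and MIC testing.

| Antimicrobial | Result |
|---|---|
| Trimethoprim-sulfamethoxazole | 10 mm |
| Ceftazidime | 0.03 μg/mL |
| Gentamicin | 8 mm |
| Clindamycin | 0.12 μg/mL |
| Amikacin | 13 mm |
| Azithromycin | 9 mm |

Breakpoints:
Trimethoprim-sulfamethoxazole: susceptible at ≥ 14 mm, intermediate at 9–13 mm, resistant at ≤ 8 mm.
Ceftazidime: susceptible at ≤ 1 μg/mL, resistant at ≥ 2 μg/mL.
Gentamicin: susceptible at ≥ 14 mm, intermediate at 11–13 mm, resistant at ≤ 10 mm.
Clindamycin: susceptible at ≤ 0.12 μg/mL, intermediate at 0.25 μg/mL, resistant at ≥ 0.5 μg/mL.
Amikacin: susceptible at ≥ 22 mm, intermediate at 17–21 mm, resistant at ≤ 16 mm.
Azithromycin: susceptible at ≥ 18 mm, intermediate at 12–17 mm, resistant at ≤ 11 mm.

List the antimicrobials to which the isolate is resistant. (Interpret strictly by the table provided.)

gentamicin, amikacin, azithromycin

Trimethoprim-sulfamethoxazole 10 mm: in 9–13 mm ⇒ I
Ceftazidime (0.03 μg/mL) ≤ 1 μg/mL — susceptible
Gentamicin (8 mm) ≤ 10 mm — R
Clindamycin (0.12 μg/mL) ≤ 0.12 μg/mL — Susceptible
Amikacin 13 mm: ≤ 16 mm → Resistant
Azithromycin: 9 mm is ≤ 11 mm — Resistant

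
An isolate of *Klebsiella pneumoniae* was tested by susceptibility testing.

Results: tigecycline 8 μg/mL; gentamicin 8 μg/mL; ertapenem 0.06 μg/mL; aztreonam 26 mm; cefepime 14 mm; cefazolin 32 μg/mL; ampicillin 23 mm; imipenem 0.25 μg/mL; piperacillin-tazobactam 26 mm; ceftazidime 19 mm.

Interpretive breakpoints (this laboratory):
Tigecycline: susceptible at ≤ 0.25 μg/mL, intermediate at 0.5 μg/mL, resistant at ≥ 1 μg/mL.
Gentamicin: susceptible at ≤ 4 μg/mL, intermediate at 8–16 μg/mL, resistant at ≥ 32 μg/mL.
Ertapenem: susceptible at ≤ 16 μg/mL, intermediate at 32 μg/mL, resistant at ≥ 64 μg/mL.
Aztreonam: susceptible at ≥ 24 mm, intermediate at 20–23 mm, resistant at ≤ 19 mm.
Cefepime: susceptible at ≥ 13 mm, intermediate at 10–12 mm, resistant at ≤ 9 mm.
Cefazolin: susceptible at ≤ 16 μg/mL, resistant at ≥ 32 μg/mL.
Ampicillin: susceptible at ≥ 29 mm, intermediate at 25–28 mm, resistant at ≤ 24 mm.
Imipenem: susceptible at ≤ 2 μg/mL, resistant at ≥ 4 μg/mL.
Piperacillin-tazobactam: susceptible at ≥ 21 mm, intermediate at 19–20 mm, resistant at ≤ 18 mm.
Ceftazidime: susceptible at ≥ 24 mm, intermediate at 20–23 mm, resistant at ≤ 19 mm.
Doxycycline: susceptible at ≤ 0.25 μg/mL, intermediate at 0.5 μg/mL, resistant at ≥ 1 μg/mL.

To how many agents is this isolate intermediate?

1

Tigecycline: 8 μg/mL is ≥ 1 μg/mL — Resistant
Gentamicin: 8 μg/mL is in 8–16 μg/mL — Intermediate
Ertapenem 0.06 μg/mL: ≤ 16 μg/mL → susceptible
Aztreonam 26 mm: ≥ 24 mm → S
Cefepime: 14 mm is ≥ 13 mm — Susceptible
Cefazolin (32 μg/mL) ≥ 32 μg/mL — R
Ampicillin: 23 mm is ≤ 24 mm ⇒ R
Imipenem (0.25 μg/mL) ≤ 2 μg/mL → susceptible
Piperacillin-tazobactam 26 mm: ≥ 21 mm — susceptible
Ceftazidime (19 mm) ≤ 19 mm — Resistant
Intermediate: 1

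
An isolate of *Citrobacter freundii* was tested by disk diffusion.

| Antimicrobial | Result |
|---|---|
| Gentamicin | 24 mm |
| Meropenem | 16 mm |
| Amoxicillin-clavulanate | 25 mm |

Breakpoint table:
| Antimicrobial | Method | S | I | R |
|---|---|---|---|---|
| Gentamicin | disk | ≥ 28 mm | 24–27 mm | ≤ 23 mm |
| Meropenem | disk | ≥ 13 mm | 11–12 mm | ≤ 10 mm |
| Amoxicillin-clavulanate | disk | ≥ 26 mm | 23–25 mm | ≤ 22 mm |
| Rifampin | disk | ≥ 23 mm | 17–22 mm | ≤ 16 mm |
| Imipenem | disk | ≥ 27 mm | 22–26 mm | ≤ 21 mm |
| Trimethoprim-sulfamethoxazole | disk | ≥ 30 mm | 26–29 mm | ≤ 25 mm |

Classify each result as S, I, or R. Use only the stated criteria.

I, S, I

Gentamicin (24 mm) in 24–27 mm — Intermediate
Meropenem (16 mm) ≥ 13 mm ⇒ Susceptible
Amoxicillin-clavulanate (25 mm) in 23–25 mm ⇒ intermediate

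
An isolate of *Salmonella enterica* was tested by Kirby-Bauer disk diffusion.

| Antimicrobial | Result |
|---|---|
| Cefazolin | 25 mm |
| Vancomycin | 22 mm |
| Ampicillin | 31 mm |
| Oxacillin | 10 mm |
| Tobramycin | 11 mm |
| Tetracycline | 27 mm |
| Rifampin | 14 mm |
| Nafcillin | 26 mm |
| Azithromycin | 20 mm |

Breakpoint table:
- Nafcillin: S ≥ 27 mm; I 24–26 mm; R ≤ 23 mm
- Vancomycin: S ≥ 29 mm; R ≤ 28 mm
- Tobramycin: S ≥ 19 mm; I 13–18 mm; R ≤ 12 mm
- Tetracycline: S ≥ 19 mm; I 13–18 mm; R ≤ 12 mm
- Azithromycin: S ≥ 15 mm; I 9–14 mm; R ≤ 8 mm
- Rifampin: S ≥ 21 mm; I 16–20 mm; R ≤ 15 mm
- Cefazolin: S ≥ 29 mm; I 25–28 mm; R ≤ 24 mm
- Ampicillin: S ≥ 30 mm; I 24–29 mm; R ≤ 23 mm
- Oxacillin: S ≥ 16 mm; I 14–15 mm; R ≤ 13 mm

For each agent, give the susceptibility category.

Cefazolin: 25 mm is in 25–28 mm → I
Vancomycin (22 mm) ≤ 28 mm — resistant
Ampicillin: 31 mm is ≥ 30 mm ⇒ susceptible
Oxacillin (10 mm) ≤ 13 mm ⇒ R
Tobramycin (11 mm) ≤ 12 mm ⇒ R
Tetracycline: 27 mm is ≥ 19 mm ⇒ Susceptible
Rifampin: 14 mm is ≤ 15 mm → resistant
Nafcillin 26 mm: in 24–26 mm ⇒ I
Azithromycin (20 mm) ≥ 15 mm → susceptible

I, R, S, R, R, S, R, I, S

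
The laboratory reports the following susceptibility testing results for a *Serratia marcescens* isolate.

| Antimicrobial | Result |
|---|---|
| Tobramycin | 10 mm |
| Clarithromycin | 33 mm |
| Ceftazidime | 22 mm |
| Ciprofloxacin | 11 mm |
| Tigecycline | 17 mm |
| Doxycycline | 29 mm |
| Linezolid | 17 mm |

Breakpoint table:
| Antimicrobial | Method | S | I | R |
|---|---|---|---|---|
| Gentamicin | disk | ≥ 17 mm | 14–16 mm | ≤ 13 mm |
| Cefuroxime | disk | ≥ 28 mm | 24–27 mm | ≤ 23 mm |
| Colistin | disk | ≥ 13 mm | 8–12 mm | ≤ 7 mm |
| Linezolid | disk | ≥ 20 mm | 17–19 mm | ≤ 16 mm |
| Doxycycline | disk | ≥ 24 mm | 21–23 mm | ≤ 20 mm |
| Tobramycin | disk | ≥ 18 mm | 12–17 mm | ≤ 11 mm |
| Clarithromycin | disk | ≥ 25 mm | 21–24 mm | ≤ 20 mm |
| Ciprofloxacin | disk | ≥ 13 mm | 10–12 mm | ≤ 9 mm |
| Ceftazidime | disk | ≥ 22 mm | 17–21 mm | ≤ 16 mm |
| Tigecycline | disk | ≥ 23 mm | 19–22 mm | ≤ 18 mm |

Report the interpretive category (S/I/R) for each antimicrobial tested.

R, S, S, I, R, S, I

Tobramycin: 10 mm is ≤ 11 mm — resistant
Clarithromycin (33 mm) ≥ 25 mm — Susceptible
Ceftazidime: 22 mm is ≥ 22 mm — S
Ciprofloxacin: 11 mm is in 10–12 mm ⇒ I
Tigecycline (17 mm) ≤ 18 mm ⇒ Resistant
Doxycycline (29 mm) ≥ 24 mm — S
Linezolid (17 mm) in 17–19 mm → Intermediate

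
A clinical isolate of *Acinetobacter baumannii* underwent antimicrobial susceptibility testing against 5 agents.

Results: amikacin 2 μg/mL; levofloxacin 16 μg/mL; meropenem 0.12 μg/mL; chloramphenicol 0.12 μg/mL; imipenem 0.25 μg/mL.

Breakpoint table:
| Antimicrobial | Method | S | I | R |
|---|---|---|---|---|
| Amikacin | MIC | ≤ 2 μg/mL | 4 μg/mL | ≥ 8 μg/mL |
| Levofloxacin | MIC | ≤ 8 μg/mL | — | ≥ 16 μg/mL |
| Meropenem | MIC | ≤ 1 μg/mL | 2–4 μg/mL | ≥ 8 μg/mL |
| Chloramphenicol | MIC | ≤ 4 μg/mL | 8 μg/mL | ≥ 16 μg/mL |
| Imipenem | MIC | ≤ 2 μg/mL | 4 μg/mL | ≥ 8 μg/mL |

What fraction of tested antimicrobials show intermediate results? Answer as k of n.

Amikacin 2 μg/mL: ≤ 2 μg/mL ⇒ Susceptible
Levofloxacin: 16 μg/mL is ≥ 16 μg/mL → R
Meropenem (0.12 μg/mL) ≤ 1 μg/mL ⇒ S
Chloramphenicol (0.12 μg/mL) ≤ 4 μg/mL → Susceptible
Imipenem (0.25 μg/mL) ≤ 2 μg/mL ⇒ susceptible
Intermediate: 0/5

0 of 5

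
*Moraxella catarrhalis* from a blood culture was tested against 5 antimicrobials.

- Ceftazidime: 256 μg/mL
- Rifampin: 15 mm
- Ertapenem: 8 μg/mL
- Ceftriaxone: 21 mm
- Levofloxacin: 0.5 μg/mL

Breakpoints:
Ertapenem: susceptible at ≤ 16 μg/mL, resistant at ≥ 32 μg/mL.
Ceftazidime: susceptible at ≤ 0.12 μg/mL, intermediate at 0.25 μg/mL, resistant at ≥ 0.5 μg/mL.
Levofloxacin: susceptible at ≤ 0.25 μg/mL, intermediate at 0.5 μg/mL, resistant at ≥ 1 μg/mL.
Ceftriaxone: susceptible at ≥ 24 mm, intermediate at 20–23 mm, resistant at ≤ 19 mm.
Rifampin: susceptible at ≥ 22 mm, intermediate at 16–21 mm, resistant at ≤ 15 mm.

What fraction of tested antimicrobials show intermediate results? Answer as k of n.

Ceftazidime: 256 μg/mL is ≥ 0.5 μg/mL — Resistant
Rifampin (15 mm) ≤ 15 mm — resistant
Ertapenem: 8 μg/mL is ≤ 16 μg/mL ⇒ S
Ceftriaxone 21 mm: in 20–23 mm → Intermediate
Levofloxacin (0.5 μg/mL) = 0.5 μg/mL ⇒ intermediate
Intermediate: 2/5

2 of 5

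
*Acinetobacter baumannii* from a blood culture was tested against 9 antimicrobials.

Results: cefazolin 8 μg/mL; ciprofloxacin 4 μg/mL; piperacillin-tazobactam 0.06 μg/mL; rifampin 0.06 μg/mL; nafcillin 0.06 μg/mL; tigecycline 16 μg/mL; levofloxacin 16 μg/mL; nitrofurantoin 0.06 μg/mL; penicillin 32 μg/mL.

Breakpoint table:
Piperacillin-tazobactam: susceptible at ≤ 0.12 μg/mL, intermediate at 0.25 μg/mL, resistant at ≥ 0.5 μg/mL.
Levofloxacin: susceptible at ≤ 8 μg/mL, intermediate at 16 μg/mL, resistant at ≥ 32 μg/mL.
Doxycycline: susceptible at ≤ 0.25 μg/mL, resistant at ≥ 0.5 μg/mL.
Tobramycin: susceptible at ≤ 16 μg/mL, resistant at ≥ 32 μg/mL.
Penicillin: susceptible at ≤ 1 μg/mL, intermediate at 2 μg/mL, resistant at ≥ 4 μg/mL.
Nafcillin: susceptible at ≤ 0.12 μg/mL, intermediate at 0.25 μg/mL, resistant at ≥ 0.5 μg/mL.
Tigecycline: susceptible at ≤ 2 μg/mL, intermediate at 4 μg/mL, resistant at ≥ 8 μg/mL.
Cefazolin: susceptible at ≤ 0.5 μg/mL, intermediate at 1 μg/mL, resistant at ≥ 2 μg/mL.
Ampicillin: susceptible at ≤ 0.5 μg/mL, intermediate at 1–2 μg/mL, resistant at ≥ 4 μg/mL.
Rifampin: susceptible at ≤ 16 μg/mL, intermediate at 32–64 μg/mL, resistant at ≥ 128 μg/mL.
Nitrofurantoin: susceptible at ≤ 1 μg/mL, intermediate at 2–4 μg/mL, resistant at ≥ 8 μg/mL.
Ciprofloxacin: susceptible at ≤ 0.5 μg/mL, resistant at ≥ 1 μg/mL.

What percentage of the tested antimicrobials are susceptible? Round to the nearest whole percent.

Cefazolin: 8 μg/mL is ≥ 2 μg/mL → Resistant
Ciprofloxacin: 4 μg/mL is ≥ 1 μg/mL → Resistant
Piperacillin-tazobactam (0.06 μg/mL) ≤ 0.12 μg/mL ⇒ susceptible
Rifampin (0.06 μg/mL) ≤ 16 μg/mL → susceptible
Nafcillin (0.06 μg/mL) ≤ 0.12 μg/mL → susceptible
Tigecycline 16 μg/mL: ≥ 8 μg/mL ⇒ resistant
Levofloxacin 16 μg/mL: = 16 μg/mL → Intermediate
Nitrofurantoin (0.06 μg/mL) ≤ 1 μg/mL — Susceptible
Penicillin (32 μg/mL) ≥ 4 μg/mL ⇒ resistant
Susceptible: 4/9

44%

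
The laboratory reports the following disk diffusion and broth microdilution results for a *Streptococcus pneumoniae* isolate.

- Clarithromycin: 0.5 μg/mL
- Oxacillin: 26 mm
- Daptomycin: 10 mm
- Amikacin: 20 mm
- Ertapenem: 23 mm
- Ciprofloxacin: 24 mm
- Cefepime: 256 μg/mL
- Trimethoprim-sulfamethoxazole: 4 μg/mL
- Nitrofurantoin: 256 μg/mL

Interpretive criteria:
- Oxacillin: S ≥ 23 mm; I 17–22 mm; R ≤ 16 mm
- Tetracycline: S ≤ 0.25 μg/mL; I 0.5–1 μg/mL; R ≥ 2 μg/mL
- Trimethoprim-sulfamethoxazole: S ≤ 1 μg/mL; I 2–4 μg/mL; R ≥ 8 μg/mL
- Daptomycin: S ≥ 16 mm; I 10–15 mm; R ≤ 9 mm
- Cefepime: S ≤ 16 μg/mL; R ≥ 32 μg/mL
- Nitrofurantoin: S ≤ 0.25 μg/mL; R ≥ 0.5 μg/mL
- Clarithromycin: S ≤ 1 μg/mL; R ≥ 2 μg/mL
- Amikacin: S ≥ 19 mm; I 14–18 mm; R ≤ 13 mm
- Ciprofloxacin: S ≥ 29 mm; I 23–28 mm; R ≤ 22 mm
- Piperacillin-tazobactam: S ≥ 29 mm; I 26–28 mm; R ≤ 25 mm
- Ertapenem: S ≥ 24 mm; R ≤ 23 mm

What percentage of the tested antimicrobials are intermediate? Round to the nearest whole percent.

33%

Clarithromycin: 0.5 μg/mL is ≤ 1 μg/mL ⇒ Susceptible
Oxacillin 26 mm: ≥ 23 mm → S
Daptomycin (10 mm) in 10–15 mm ⇒ Intermediate
Amikacin (20 mm) ≥ 19 mm — S
Ertapenem: 23 mm is ≤ 23 mm ⇒ resistant
Ciprofloxacin (24 mm) in 23–28 mm → intermediate
Cefepime (256 μg/mL) ≥ 32 μg/mL ⇒ resistant
Trimethoprim-sulfamethoxazole (4 μg/mL) in 2–4 μg/mL — intermediate
Nitrofurantoin (256 μg/mL) ≥ 0.5 μg/mL — R
Intermediate: 3/9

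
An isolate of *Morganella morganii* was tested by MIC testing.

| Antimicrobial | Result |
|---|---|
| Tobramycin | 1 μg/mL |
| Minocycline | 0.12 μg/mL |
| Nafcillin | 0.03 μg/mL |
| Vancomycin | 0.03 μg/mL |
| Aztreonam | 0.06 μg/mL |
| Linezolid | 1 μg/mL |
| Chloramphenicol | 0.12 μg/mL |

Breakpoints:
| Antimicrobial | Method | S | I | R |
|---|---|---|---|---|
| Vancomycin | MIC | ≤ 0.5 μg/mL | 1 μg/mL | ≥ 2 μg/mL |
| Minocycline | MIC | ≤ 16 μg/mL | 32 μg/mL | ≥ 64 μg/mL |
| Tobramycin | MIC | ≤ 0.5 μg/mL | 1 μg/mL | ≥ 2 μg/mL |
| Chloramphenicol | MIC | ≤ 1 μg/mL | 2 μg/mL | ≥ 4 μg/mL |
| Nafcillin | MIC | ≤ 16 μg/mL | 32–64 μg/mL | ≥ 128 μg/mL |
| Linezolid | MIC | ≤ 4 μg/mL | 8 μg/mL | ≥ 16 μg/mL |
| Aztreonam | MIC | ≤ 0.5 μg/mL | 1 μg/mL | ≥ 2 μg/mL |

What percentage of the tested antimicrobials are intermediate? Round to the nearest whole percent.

Tobramycin: 1 μg/mL is = 1 μg/mL → intermediate
Minocycline: 0.12 μg/mL is ≤ 16 μg/mL — Susceptible
Nafcillin: 0.03 μg/mL is ≤ 16 μg/mL ⇒ S
Vancomycin 0.03 μg/mL: ≤ 0.5 μg/mL — S
Aztreonam 0.06 μg/mL: ≤ 0.5 μg/mL — Susceptible
Linezolid: 1 μg/mL is ≤ 4 μg/mL — susceptible
Chloramphenicol 0.12 μg/mL: ≤ 1 μg/mL ⇒ Susceptible
Intermediate: 1/7

14%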